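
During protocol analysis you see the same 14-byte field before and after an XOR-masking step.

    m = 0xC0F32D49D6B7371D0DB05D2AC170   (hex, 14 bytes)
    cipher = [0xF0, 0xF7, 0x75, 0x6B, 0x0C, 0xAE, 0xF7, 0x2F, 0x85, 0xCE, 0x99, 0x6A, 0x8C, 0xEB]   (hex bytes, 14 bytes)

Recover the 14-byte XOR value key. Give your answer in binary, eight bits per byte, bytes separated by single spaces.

Since cipher = m ⊕ key, XORing both sides with m gives key = m ⊕ cipher.
byte 0: c0 xor f0 = 30
byte 1: f3 xor f7 = 04
byte 2: 2d xor 75 = 58
byte 3: 49 xor 6b = 22
byte 4: d6 xor 0c = da
byte 5: b7 xor ae = 19
byte 6: 37 xor f7 = c0
byte 7: 1d xor 2f = 32
byte 8: 0d xor 85 = 88
byte 9: b0 xor ce = 7e
byte 10: 5d xor 99 = c4
byte 11: 2a xor 6a = 40
byte 12: c1 xor 8c = 4d
byte 13: 70 xor eb = 9b

00110000 00000100 01011000 00100010 11011010 00011001 11000000 00110010 10001000 01111110 11000100 01000000 01001101 10011011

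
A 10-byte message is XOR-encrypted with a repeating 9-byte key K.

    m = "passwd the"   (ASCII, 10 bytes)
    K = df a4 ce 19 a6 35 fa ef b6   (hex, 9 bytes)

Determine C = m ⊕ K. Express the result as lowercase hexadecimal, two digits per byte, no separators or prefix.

The 9-byte key repeats, so the effective keystream is df a4 ce 19 a6 35 fa ef b6 df.
byte 0: 01110000 xor 11011111 = 10101111
byte 1: 01100001 xor 10100100 = 11000101
byte 2: 01110011 xor 11001110 = 10111101
byte 3: 01110011 xor 00011001 = 01101010
byte 4: 01110111 xor 10100110 = 11010001
byte 5: 01100100 xor 00110101 = 01010001
byte 6: 00100000 xor 11111010 = 11011010
byte 7: 01110100 xor 11101111 = 10011011
byte 8: 01101000 xor 10110110 = 11011110
byte 9: 01100101 xor 11011111 = 10111010

afc5bd6ad151da9bdeba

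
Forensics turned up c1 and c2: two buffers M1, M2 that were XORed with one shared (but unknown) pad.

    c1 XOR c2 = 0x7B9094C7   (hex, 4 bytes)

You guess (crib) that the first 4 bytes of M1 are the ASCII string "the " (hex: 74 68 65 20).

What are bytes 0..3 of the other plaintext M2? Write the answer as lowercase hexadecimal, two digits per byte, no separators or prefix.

0ff8f1e7

Since c1 ⊕ c2 = M1 ⊕ M2, XORing with the guessed M1 bytes yields the corresponding M2 bytes: M2 = (c1 ⊕ c2) ⊕ M1.
byte 0: 01111011 ^ 01110100 = 00001111
byte 1: 10010000 ^ 01101000 = 11111000
byte 2: 10010100 ^ 01100101 = 11110001
byte 3: 11000111 ^ 00100000 = 11100111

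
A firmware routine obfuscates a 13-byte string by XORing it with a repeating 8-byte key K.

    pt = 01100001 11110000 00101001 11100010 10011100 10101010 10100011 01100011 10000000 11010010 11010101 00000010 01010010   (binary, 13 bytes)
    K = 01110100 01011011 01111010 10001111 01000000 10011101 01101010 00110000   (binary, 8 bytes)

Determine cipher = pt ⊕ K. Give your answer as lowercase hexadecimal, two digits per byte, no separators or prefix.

The 8-byte key repeats, so the effective keystream is 74 5b 7a 8f 40 9d 6a 30 74 5b 7a 8f 40.
byte 0: 61 xor 74 = 15
byte 1: f0 xor 5b = ab
byte 2: 29 xor 7a = 53
byte 3: e2 xor 8f = 6d
byte 4: 9c xor 40 = dc
byte 5: aa xor 9d = 37
byte 6: a3 xor 6a = c9
byte 7: 63 xor 30 = 53
byte 8: 80 xor 74 = f4
byte 9: d2 xor 5b = 89
byte 10: d5 xor 7a = af
byte 11: 02 xor 8f = 8d
byte 12: 52 xor 40 = 12

15ab536ddc37c953f489af8d12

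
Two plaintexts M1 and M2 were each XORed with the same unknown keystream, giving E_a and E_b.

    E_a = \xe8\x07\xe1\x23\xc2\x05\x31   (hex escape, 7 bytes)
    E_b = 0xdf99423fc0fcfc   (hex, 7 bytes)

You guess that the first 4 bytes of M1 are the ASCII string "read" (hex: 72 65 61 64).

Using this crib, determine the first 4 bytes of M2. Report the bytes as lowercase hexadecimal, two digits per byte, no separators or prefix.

First, E_a ⊕ E_b = (M1 ⊕ K) ⊕ (M2 ⊕ K) = M1 ⊕ M2, so the key drops out. Then M2 = (M1 ⊕ M2) ⊕ M1 over the first 4 bytes.
byte 0: (e8 XOR df) XOR 72 = 37 XOR 72 = 45
byte 1: (07 XOR 99) XOR 65 = 9e XOR 65 = fb
byte 2: (e1 XOR 42) XOR 61 = a3 XOR 61 = c2
byte 3: (23 XOR 3f) XOR 64 = 1c XOR 64 = 78

45fbc278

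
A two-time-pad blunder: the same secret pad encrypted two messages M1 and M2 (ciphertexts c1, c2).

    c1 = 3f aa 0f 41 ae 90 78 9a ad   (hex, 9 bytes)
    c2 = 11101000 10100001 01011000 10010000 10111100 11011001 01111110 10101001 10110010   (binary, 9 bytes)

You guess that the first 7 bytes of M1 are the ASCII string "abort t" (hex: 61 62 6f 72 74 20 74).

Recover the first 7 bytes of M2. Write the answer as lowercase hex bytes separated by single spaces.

First, c1 ⊕ c2 = (M1 ⊕ K) ⊕ (M2 ⊕ K) = M1 ⊕ M2, so the key drops out. Then M2 = (M1 ⊕ M2) ⊕ M1 over the first 7 bytes.
byte 0: (3f XOR e8) XOR 61 = d7 XOR 61 = b6
byte 1: (aa XOR a1) XOR 62 = 0b XOR 62 = 69
byte 2: (0f XOR 58) XOR 6f = 57 XOR 6f = 38
byte 3: (41 XOR 90) XOR 72 = d1 XOR 72 = a3
byte 4: (ae XOR bc) XOR 74 = 12 XOR 74 = 66
byte 5: (90 XOR d9) XOR 20 = 49 XOR 20 = 69
byte 6: (78 XOR 7e) XOR 74 = 06 XOR 74 = 72

b6 69 38 a3 66 69 72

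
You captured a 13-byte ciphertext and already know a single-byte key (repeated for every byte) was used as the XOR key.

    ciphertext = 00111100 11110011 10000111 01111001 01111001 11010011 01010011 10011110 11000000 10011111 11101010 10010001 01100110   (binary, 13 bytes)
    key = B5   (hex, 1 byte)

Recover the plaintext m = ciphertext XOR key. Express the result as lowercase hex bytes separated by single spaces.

89 46 32 cc cc 66 e6 2b 75 2a 5f 24 d3

The 1-byte key repeats, so the effective keystream is b5 b5 b5 b5 b5 b5 b5 b5 b5 b5 b5 b5 b5.
byte 0: 00111100 xor 10110101 = 10001001
byte 1: 11110011 xor 10110101 = 01000110
byte 2: 10000111 xor 10110101 = 00110010
byte 3: 01111001 xor 10110101 = 11001100
byte 4: 01111001 xor 10110101 = 11001100
byte 5: 11010011 xor 10110101 = 01100110
byte 6: 01010011 xor 10110101 = 11100110
byte 7: 10011110 xor 10110101 = 00101011
byte 8: 11000000 xor 10110101 = 01110101
byte 9: 10011111 xor 10110101 = 00101010
byte 10: 11101010 xor 10110101 = 01011111
byte 11: 10010001 xor 10110101 = 00100100
byte 12: 01100110 xor 10110101 = 11010011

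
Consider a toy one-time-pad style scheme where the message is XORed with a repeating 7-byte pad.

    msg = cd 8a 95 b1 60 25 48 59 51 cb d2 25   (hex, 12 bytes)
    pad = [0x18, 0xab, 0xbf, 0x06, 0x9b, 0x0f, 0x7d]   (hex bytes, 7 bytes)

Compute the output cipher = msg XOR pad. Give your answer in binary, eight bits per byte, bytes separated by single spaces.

The 7-byte key repeats, so the effective keystream is 18 ab bf 06 9b 0f 7d 18 ab bf 06 9b.
byte 0: 11001101 ⊕ 00011000 = 11010101
byte 1: 10001010 ⊕ 10101011 = 00100001
byte 2: 10010101 ⊕ 10111111 = 00101010
byte 3: 10110001 ⊕ 00000110 = 10110111
byte 4: 01100000 ⊕ 10011011 = 11111011
byte 5: 00100101 ⊕ 00001111 = 00101010
byte 6: 01001000 ⊕ 01111101 = 00110101
byte 7: 01011001 ⊕ 00011000 = 01000001
byte 8: 01010001 ⊕ 10101011 = 11111010
byte 9: 11001011 ⊕ 10111111 = 01110100
byte 10: 11010010 ⊕ 00000110 = 11010100
byte 11: 00100101 ⊕ 10011011 = 10111110

11010101 00100001 00101010 10110111 11111011 00101010 00110101 01000001 11111010 01110100 11010100 10111110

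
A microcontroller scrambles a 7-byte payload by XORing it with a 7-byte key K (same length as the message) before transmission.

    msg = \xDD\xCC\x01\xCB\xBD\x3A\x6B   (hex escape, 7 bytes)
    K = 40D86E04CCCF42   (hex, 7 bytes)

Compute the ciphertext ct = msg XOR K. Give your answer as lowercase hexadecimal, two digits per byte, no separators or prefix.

9d146fcf71f529

11011101 XOR 01000000 = 10011101
11001100 XOR 11011000 = 00010100
00000001 XOR 01101110 = 01101111
11001011 XOR 00000100 = 11001111
10111101 XOR 11001100 = 01110001
00111010 XOR 11001111 = 11110101
01101011 XOR 01000010 = 00101001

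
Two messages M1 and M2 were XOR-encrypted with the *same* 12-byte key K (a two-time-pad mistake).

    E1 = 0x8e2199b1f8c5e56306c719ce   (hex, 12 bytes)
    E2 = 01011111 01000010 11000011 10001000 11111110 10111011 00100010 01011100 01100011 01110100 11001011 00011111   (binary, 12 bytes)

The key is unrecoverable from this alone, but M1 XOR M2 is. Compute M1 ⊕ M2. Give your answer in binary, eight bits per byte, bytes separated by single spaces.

11010001 01100011 01011010 00111001 00000110 01111110 11000111 00111111 01100101 10110011 11010010 11010001

E1 ⊕ E2 = (M1 ⊕ K) ⊕ (M2 ⊕ K) = M1 ⊕ M2 — the shared key cancels under XOR.
10001110 ⊕ 01011111 = 11010001
00100001 ⊕ 01000010 = 01100011
10011001 ⊕ 11000011 = 01011010
10110001 ⊕ 10001000 = 00111001
11111000 ⊕ 11111110 = 00000110
11000101 ⊕ 10111011 = 01111110
11100101 ⊕ 00100010 = 11000111
01100011 ⊕ 01011100 = 00111111
00000110 ⊕ 01100011 = 01100101
11000111 ⊕ 01110100 = 10110011
00011001 ⊕ 11001011 = 11010010
11001110 ⊕ 00011111 = 11010001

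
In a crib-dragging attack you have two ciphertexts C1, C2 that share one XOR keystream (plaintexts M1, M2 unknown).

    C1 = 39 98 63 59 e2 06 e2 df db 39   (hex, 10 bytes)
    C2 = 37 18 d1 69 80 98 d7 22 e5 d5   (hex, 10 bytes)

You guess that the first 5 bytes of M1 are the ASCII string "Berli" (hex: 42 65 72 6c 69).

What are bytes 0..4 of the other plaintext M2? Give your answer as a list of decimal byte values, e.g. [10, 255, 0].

First, C1 ⊕ C2 = (M1 ⊕ K) ⊕ (M2 ⊕ K) = M1 ⊕ M2, so the key drops out. Then M2 = (M1 ⊕ M2) ⊕ M1 over the first 5 bytes.
byte 0: (39 xor 37) xor 42 = 0e xor 42 = 4c
byte 1: (98 xor 18) xor 65 = 80 xor 65 = e5
byte 2: (63 xor d1) xor 72 = b2 xor 72 = c0
byte 3: (59 xor 69) xor 6c = 30 xor 6c = 5c
byte 4: (e2 xor 80) xor 69 = 62 xor 69 = 0b

[76, 229, 192, 92, 11]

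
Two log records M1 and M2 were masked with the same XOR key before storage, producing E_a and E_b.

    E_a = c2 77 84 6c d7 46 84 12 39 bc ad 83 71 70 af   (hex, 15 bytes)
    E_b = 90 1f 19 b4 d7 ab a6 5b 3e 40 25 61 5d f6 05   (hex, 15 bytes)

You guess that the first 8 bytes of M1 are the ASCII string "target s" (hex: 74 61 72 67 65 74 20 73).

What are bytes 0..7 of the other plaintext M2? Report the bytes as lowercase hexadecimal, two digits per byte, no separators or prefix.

2609efbf6599023a

First, E_a ⊕ E_b = (M1 ⊕ K) ⊕ (M2 ⊕ K) = M1 ⊕ M2, so the key drops out. Then M2 = (M1 ⊕ M2) ⊕ M1 over the first 8 bytes.
byte 0: (c2 xor 90) xor 74 = 52 xor 74 = 26
byte 1: (77 xor 1f) xor 61 = 68 xor 61 = 09
byte 2: (84 xor 19) xor 72 = 9d xor 72 = ef
byte 3: (6c xor b4) xor 67 = d8 xor 67 = bf
byte 4: (d7 xor d7) xor 65 = 00 xor 65 = 65
byte 5: (46 xor ab) xor 74 = ed xor 74 = 99
byte 6: (84 xor a6) xor 20 = 22 xor 20 = 02
byte 7: (12 xor 5b) xor 73 = 49 xor 73 = 3a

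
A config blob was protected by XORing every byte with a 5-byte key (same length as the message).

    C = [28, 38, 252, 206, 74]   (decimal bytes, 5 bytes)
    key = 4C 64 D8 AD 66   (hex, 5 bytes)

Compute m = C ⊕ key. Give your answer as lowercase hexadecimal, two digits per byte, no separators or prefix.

XOR is its own inverse, so applying the key byte-wise gives the result directly.
byte 0: 1c ⊕ 4c = 50
byte 1: 26 ⊕ 64 = 42
byte 2: fc ⊕ d8 = 24
byte 3: ce ⊕ ad = 63
byte 4: 4a ⊕ 66 = 2c

504224632c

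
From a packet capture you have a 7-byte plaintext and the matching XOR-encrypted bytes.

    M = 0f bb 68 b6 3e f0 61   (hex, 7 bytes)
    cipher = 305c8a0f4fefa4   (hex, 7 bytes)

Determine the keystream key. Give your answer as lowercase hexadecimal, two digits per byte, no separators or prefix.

3fe7e2b9711fc5

Since cipher = M ⊕ key, XORing both sides with M gives key = M ⊕ cipher.
0f ^ 30 = 3f
bb ^ 5c = e7
68 ^ 8a = e2
b6 ^ 0f = b9
3e ^ 4f = 71
f0 ^ ef = 1f
61 ^ a4 = c5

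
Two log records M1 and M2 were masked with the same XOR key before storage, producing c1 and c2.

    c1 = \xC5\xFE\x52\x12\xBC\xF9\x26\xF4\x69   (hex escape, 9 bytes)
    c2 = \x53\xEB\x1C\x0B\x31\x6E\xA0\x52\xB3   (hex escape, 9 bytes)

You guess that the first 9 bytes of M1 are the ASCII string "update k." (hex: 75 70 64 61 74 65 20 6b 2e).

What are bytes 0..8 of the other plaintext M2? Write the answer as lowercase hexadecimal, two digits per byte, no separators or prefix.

First, c1 ⊕ c2 = (M1 ⊕ K) ⊕ (M2 ⊕ K) = M1 ⊕ M2, so the key drops out. Then M2 = (M1 ⊕ M2) ⊕ M1 over the first 9 bytes.
byte 0: (c5 XOR 53) XOR 75 = 96 XOR 75 = e3
byte 1: (fe XOR eb) XOR 70 = 15 XOR 70 = 65
byte 2: (52 XOR 1c) XOR 64 = 4e XOR 64 = 2a
byte 3: (12 XOR 0b) XOR 61 = 19 XOR 61 = 78
byte 4: (bc XOR 31) XOR 74 = 8d XOR 74 = f9
byte 5: (f9 XOR 6e) XOR 65 = 97 XOR 65 = f2
byte 6: (26 XOR a0) XOR 20 = 86 XOR 20 = a6
byte 7: (f4 XOR 52) XOR 6b = a6 XOR 6b = cd
byte 8: (69 XOR b3) XOR 2e = da XOR 2e = f4

e3652a78f9f2a6cdf4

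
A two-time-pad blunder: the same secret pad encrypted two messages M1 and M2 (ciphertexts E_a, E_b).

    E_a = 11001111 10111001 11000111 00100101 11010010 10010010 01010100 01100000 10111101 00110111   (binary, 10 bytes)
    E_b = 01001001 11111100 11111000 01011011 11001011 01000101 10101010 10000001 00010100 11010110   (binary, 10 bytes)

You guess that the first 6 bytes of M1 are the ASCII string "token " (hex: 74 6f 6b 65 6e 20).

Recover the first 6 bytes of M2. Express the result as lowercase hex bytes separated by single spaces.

f2 2a 54 1b 77 f7

First, E_a ⊕ E_b = (M1 ⊕ K) ⊕ (M2 ⊕ K) = M1 ⊕ M2, so the key drops out. Then M2 = (M1 ⊕ M2) ⊕ M1 over the first 6 bytes.
byte 0: (cf XOR 49) XOR 74 = 86 XOR 74 = f2
byte 1: (b9 XOR fc) XOR 6f = 45 XOR 6f = 2a
byte 2: (c7 XOR f8) XOR 6b = 3f XOR 6b = 54
byte 3: (25 XOR 5b) XOR 65 = 7e XOR 65 = 1b
byte 4: (d2 XOR cb) XOR 6e = 19 XOR 6e = 77
byte 5: (92 XOR 45) XOR 20 = d7 XOR 20 = f7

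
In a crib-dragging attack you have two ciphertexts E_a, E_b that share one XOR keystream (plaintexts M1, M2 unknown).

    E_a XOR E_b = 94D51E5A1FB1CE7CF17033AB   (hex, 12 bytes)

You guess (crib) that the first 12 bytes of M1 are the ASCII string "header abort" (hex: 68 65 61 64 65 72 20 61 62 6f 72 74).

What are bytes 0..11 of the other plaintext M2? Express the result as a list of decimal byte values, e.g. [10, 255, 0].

[252, 176, 127, 62, 122, 195, 238, 29, 147, 31, 65, 223]

Since E_a ⊕ E_b = M1 ⊕ M2, XORing with the guessed M1 bytes yields the corresponding M2 bytes: M2 = (E_a ⊕ E_b) ⊕ M1.
94 XOR 68 = fc
d5 XOR 65 = b0
1e XOR 61 = 7f
5a XOR 64 = 3e
1f XOR 65 = 7a
b1 XOR 72 = c3
ce XOR 20 = ee
7c XOR 61 = 1d
f1 XOR 62 = 93
70 XOR 6f = 1f
33 XOR 72 = 41
ab XOR 74 = df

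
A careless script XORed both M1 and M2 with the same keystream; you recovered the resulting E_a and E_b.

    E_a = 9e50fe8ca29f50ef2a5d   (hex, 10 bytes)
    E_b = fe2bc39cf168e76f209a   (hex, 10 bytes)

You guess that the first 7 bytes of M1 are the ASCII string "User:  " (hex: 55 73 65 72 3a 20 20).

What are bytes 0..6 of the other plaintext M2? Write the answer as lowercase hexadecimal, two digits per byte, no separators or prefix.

3508586269d797

First, E_a ⊕ E_b = (M1 ⊕ K) ⊕ (M2 ⊕ K) = M1 ⊕ M2, so the key drops out. Then M2 = (M1 ⊕ M2) ⊕ M1 over the first 7 bytes.
byte 0: (9e ⊕ fe) ⊕ 55 = 60 ⊕ 55 = 35
byte 1: (50 ⊕ 2b) ⊕ 73 = 7b ⊕ 73 = 08
byte 2: (fe ⊕ c3) ⊕ 65 = 3d ⊕ 65 = 58
byte 3: (8c ⊕ 9c) ⊕ 72 = 10 ⊕ 72 = 62
byte 4: (a2 ⊕ f1) ⊕ 3a = 53 ⊕ 3a = 69
byte 5: (9f ⊕ 68) ⊕ 20 = f7 ⊕ 20 = d7
byte 6: (50 ⊕ e7) ⊕ 20 = b7 ⊕ 20 = 97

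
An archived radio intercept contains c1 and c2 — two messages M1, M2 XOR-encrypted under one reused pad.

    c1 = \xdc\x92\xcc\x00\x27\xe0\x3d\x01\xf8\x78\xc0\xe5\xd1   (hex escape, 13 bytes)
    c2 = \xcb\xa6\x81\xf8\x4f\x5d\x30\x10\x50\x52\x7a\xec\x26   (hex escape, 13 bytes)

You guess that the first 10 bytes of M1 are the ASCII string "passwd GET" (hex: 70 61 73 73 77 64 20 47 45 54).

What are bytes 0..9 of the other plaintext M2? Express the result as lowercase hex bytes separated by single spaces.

67 55 3e 8b 1f d9 2d 56 ed 7e

First, c1 ⊕ c2 = (M1 ⊕ K) ⊕ (M2 ⊕ K) = M1 ⊕ M2, so the key drops out. Then M2 = (M1 ⊕ M2) ⊕ M1 over the first 10 bytes.
byte 0: (dc XOR cb) XOR 70 = 17 XOR 70 = 67
byte 1: (92 XOR a6) XOR 61 = 34 XOR 61 = 55
byte 2: (cc XOR 81) XOR 73 = 4d XOR 73 = 3e
byte 3: (00 XOR f8) XOR 73 = f8 XOR 73 = 8b
byte 4: (27 XOR 4f) XOR 77 = 68 XOR 77 = 1f
byte 5: (e0 XOR 5d) XOR 64 = bd XOR 64 = d9
byte 6: (3d XOR 30) XOR 20 = 0d XOR 20 = 2d
byte 7: (01 XOR 10) XOR 47 = 11 XOR 47 = 56
byte 8: (f8 XOR 50) XOR 45 = a8 XOR 45 = ed
byte 9: (78 XOR 52) XOR 54 = 2a XOR 54 = 7e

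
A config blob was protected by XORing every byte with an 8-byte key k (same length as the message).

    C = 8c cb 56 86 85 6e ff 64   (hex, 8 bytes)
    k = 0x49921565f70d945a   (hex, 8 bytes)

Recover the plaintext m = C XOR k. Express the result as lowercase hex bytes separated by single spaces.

8c xor 49 = c5
cb xor 92 = 59
56 xor 15 = 43
86 xor 65 = e3
85 xor f7 = 72
6e xor 0d = 63
ff xor 94 = 6b
64 xor 5a = 3e

c5 59 43 e3 72 63 6b 3e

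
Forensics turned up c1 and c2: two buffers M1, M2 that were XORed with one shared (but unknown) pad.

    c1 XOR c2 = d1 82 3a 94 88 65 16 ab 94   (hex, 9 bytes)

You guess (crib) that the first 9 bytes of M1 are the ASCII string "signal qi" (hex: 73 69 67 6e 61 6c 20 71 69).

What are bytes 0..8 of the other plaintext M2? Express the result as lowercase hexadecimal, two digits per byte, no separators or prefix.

Since c1 ⊕ c2 = M1 ⊕ M2, XORing with the guessed M1 bytes yields the corresponding M2 bytes: M2 = (c1 ⊕ c2) ⊕ M1.
d1 XOR 73 = a2
82 XOR 69 = eb
3a XOR 67 = 5d
94 XOR 6e = fa
88 XOR 61 = e9
65 XOR 6c = 09
16 XOR 20 = 36
ab XOR 71 = da
94 XOR 69 = fd

a2eb5dfae90936dafd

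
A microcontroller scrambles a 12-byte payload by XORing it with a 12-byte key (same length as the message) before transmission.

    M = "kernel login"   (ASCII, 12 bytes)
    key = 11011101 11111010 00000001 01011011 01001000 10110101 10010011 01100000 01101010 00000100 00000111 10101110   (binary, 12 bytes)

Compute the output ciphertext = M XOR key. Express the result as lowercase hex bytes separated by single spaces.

b6 9f 73 35 2d d9 b3 0c 05 63 6e c0

6b xor dd = b6
65 xor fa = 9f
72 xor 01 = 73
6e xor 5b = 35
65 xor 48 = 2d
6c xor b5 = d9
20 xor 93 = b3
6c xor 60 = 0c
6f xor 6a = 05
67 xor 04 = 63
69 xor 07 = 6e
6e xor ae = c0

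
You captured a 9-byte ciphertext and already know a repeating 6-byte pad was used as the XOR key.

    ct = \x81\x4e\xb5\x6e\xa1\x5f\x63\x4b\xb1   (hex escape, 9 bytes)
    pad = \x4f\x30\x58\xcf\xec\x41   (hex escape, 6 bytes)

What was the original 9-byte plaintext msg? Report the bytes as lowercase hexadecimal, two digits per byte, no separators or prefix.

The 6-byte key repeats, so the effective keystream is 4f 30 58 cf ec 41 4f 30 58.
byte 0: 81 ⊕ 4f = ce
byte 1: 4e ⊕ 30 = 7e
byte 2: b5 ⊕ 58 = ed
byte 3: 6e ⊕ cf = a1
byte 4: a1 ⊕ ec = 4d
byte 5: 5f ⊕ 41 = 1e
byte 6: 63 ⊕ 4f = 2c
byte 7: 4b ⊕ 30 = 7b
byte 8: b1 ⊕ 58 = e9

ce7eeda14d1e2c7be9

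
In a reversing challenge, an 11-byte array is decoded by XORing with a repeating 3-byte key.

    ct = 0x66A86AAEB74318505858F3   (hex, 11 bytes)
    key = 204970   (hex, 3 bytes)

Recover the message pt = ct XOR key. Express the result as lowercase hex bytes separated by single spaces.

46 e1 1a 8e fe 33 38 19 28 78 ba

The 3-byte key repeats, so the effective keystream is 20 49 70 20 49 70 20 49 70 20 49.
byte 0: 66 XOR 20 = 46
byte 1: a8 XOR 49 = e1
byte 2: 6a XOR 70 = 1a
byte 3: ae XOR 20 = 8e
byte 4: b7 XOR 49 = fe
byte 5: 43 XOR 70 = 33
byte 6: 18 XOR 20 = 38
byte 7: 50 XOR 49 = 19
byte 8: 58 XOR 70 = 28
byte 9: 58 XOR 20 = 78
byte 10: f3 XOR 49 = ba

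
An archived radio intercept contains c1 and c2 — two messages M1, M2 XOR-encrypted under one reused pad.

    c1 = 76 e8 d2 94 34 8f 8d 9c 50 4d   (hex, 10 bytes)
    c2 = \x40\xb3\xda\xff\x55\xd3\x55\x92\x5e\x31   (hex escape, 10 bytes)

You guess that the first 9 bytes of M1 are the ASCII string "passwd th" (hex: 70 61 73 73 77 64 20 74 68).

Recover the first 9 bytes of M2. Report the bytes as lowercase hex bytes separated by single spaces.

46 3a 7b 18 16 38 f8 7a 66

First, c1 ⊕ c2 = (M1 ⊕ K) ⊕ (M2 ⊕ K) = M1 ⊕ M2, so the key drops out. Then M2 = (M1 ⊕ M2) ⊕ M1 over the first 9 bytes.
byte 0: (76 ⊕ 40) ⊕ 70 = 36 ⊕ 70 = 46
byte 1: (e8 ⊕ b3) ⊕ 61 = 5b ⊕ 61 = 3a
byte 2: (d2 ⊕ da) ⊕ 73 = 08 ⊕ 73 = 7b
byte 3: (94 ⊕ ff) ⊕ 73 = 6b ⊕ 73 = 18
byte 4: (34 ⊕ 55) ⊕ 77 = 61 ⊕ 77 = 16
byte 5: (8f ⊕ d3) ⊕ 64 = 5c ⊕ 64 = 38
byte 6: (8d ⊕ 55) ⊕ 20 = d8 ⊕ 20 = f8
byte 7: (9c ⊕ 92) ⊕ 74 = 0e ⊕ 74 = 7a
byte 8: (50 ⊕ 5e) ⊕ 68 = 0e ⊕ 68 = 66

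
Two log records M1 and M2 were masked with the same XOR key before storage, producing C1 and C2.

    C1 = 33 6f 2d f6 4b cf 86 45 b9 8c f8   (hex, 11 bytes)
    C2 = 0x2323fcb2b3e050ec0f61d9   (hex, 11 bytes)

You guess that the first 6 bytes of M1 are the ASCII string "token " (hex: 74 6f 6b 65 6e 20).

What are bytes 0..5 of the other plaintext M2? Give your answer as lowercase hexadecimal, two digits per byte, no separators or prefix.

6423ba21960f

First, C1 ⊕ C2 = (M1 ⊕ K) ⊕ (M2 ⊕ K) = M1 ⊕ M2, so the key drops out. Then M2 = (M1 ⊕ M2) ⊕ M1 over the first 6 bytes.
byte 0: (33 XOR 23) XOR 74 = 10 XOR 74 = 64
byte 1: (6f XOR 23) XOR 6f = 4c XOR 6f = 23
byte 2: (2d XOR fc) XOR 6b = d1 XOR 6b = ba
byte 3: (f6 XOR b2) XOR 65 = 44 XOR 65 = 21
byte 4: (4b XOR b3) XOR 6e = f8 XOR 6e = 96
byte 5: (cf XOR e0) XOR 20 = 2f XOR 20 = 0f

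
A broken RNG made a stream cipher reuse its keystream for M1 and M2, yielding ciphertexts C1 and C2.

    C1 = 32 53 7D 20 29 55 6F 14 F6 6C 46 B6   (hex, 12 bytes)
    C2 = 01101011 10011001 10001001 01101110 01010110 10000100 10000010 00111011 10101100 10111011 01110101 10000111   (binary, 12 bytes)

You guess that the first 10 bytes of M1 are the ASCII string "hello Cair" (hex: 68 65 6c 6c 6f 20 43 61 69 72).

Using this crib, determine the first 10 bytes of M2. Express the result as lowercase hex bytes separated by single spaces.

31 af 98 22 10 f1 ae 4e 33 a5

First, C1 ⊕ C2 = (M1 ⊕ K) ⊕ (M2 ⊕ K) = M1 ⊕ M2, so the key drops out. Then M2 = (M1 ⊕ M2) ⊕ M1 over the first 10 bytes.
byte 0: (32 ^ 6b) ^ 68 = 59 ^ 68 = 31
byte 1: (53 ^ 99) ^ 65 = ca ^ 65 = af
byte 2: (7d ^ 89) ^ 6c = f4 ^ 6c = 98
byte 3: (20 ^ 6e) ^ 6c = 4e ^ 6c = 22
byte 4: (29 ^ 56) ^ 6f = 7f ^ 6f = 10
byte 5: (55 ^ 84) ^ 20 = d1 ^ 20 = f1
byte 6: (6f ^ 82) ^ 43 = ed ^ 43 = ae
byte 7: (14 ^ 3b) ^ 61 = 2f ^ 61 = 4e
byte 8: (f6 ^ ac) ^ 69 = 5a ^ 69 = 33
byte 9: (6c ^ bb) ^ 72 = d7 ^ 72 = a5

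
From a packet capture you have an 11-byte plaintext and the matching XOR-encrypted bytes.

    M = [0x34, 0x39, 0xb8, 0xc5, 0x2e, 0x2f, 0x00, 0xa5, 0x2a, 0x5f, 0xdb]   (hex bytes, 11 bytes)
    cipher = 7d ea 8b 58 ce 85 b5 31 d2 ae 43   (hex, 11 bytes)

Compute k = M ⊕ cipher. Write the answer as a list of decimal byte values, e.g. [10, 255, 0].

Since cipher = M ⊕ k, XORing both sides with M gives k = M ⊕ cipher.
00110100 ⊕ 01111101 = 01001001
00111001 ⊕ 11101010 = 11010011
10111000 ⊕ 10001011 = 00110011
11000101 ⊕ 01011000 = 10011101
00101110 ⊕ 11001110 = 11100000
00101111 ⊕ 10000101 = 10101010
00000000 ⊕ 10110101 = 10110101
10100101 ⊕ 00110001 = 10010100
00101010 ⊕ 11010010 = 11111000
01011111 ⊕ 10101110 = 11110001
11011011 ⊕ 01000011 = 10011000

[73, 211, 51, 157, 224, 170, 181, 148, 248, 241, 152]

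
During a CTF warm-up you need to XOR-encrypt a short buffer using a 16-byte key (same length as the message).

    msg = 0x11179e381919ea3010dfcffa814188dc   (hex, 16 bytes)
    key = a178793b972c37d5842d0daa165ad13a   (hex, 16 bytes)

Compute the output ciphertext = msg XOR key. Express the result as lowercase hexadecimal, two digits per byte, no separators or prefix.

b06fe7038e35dde594f2c250971b59e6

 17 xor 161 = 176
 23 xor 120 = 111
158 xor 121 = 231
 56 xor  59 =   3
 25 xor 151 = 142
 25 xor  44 =  53
234 xor  55 = 221
 48 xor 213 = 229
 16 xor 132 = 148
223 xor  45 = 242
207 xor  13 = 194
250 xor 170 =  80
129 xor  22 = 151
 65 xor  90 =  27
136 xor 209 =  89
220 xor  58 = 230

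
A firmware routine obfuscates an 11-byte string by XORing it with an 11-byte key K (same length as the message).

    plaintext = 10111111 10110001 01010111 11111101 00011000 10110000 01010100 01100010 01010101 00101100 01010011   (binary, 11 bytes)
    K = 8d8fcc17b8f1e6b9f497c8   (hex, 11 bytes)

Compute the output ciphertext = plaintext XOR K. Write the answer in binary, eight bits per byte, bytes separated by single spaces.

XOR is its own inverse, so applying the key byte-wise gives the result directly.
10111111 XOR 10001101 = 00110010
10110001 XOR 10001111 = 00111110
01010111 XOR 11001100 = 10011011
11111101 XOR 00010111 = 11101010
00011000 XOR 10111000 = 10100000
10110000 XOR 11110001 = 01000001
01010100 XOR 11100110 = 10110010
01100010 XOR 10111001 = 11011011
01010101 XOR 11110100 = 10100001
00101100 XOR 10010111 = 10111011
01010011 XOR 11001000 = 10011011

00110010 00111110 10011011 11101010 10100000 01000001 10110010 11011011 10100001 10111011 10011011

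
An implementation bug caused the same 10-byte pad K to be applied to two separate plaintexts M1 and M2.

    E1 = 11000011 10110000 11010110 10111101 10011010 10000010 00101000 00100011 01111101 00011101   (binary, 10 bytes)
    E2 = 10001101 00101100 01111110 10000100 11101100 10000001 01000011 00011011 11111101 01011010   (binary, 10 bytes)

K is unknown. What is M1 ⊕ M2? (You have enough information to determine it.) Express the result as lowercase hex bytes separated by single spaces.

4e 9c a8 39 76 03 6b 38 80 47

E1 ⊕ E2 = (M1 ⊕ K) ⊕ (M2 ⊕ K) = M1 ⊕ M2 — the shared key cancels under XOR.
byte 0: 11000011 ^ 10001101 = 01001110
byte 1: 10110000 ^ 00101100 = 10011100
byte 2: 11010110 ^ 01111110 = 10101000
byte 3: 10111101 ^ 10000100 = 00111001
byte 4: 10011010 ^ 11101100 = 01110110
byte 5: 10000010 ^ 10000001 = 00000011
byte 6: 00101000 ^ 01000011 = 01101011
byte 7: 00100011 ^ 00011011 = 00111000
byte 8: 01111101 ^ 11111101 = 10000000
byte 9: 00011101 ^ 01011010 = 01000111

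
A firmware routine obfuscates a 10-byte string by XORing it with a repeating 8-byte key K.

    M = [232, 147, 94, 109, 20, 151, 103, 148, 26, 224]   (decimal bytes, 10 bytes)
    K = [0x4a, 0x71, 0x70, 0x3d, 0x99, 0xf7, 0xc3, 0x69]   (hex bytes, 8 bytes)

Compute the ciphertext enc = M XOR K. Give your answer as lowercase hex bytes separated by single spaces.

a2 e2 2e 50 8d 60 a4 fd 50 91

The 8-byte key repeats, so the effective keystream is 4a 71 70 3d 99 f7 c3 69 4a 71.
byte 0: e8 XOR 4a = a2
byte 1: 93 XOR 71 = e2
byte 2: 5e XOR 70 = 2e
byte 3: 6d XOR 3d = 50
byte 4: 14 XOR 99 = 8d
byte 5: 97 XOR f7 = 60
byte 6: 67 XOR c3 = a4
byte 7: 94 XOR 69 = fd
byte 8: 1a XOR 4a = 50
byte 9: e0 XOR 71 = 91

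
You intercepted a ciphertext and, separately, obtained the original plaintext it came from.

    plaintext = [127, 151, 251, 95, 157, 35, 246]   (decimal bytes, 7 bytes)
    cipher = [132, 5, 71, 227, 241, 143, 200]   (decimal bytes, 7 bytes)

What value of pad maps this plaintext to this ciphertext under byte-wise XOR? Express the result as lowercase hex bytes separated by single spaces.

fb 92 bc bc 6c ac 3e

Since cipher = plaintext ⊕ pad, XORing both sides with plaintext gives pad = plaintext ⊕ cipher.
byte 0: 127 xor 132 = 251
byte 1: 151 xor   5 = 146
byte 2: 251 xor  71 = 188
byte 3:  95 xor 227 = 188
byte 4: 157 xor 241 = 108
byte 5:  35 xor 143 = 172
byte 6: 246 xor 200 =  62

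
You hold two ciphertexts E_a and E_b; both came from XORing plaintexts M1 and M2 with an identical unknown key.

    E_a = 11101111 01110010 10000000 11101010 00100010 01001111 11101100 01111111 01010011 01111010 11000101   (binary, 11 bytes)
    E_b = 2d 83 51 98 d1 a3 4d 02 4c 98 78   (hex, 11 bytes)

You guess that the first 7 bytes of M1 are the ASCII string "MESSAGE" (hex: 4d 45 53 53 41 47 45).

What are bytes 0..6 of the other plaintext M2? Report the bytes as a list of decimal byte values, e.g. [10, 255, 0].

First, E_a ⊕ E_b = (M1 ⊕ K) ⊕ (M2 ⊕ K) = M1 ⊕ M2, so the key drops out. Then M2 = (M1 ⊕ M2) ⊕ M1 over the first 7 bytes.
byte 0: (ef ^ 2d) ^ 4d = c2 ^ 4d = 8f
byte 1: (72 ^ 83) ^ 45 = f1 ^ 45 = b4
byte 2: (80 ^ 51) ^ 53 = d1 ^ 53 = 82
byte 3: (ea ^ 98) ^ 53 = 72 ^ 53 = 21
byte 4: (22 ^ d1) ^ 41 = f3 ^ 41 = b2
byte 5: (4f ^ a3) ^ 47 = ec ^ 47 = ab
byte 6: (ec ^ 4d) ^ 45 = a1 ^ 45 = e4

[143, 180, 130, 33, 178, 171, 228]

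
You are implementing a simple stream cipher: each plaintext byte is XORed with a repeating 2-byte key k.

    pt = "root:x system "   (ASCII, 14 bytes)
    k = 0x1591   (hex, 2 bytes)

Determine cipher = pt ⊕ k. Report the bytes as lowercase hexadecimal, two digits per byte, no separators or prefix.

The 2-byte key repeats, so the effective keystream is 15 91 15 91 15 91 15 91 15 91 15 91 15 91.
byte 0: 72 xor 15 = 67
byte 1: 6f xor 91 = fe
byte 2: 6f xor 15 = 7a
byte 3: 74 xor 91 = e5
byte 4: 3a xor 15 = 2f
byte 5: 78 xor 91 = e9
byte 6: 20 xor 15 = 35
byte 7: 73 xor 91 = e2
byte 8: 79 xor 15 = 6c
byte 9: 73 xor 91 = e2
byte 10: 74 xor 15 = 61
byte 11: 65 xor 91 = f4
byte 12: 6d xor 15 = 78
byte 13: 20 xor 91 = b1

67fe7ae52fe935e26ce261f478b1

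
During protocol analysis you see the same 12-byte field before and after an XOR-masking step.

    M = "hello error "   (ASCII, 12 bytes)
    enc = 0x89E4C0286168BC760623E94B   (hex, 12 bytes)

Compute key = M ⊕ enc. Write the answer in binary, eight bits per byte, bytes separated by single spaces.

Since enc = M ⊕ key, XORing both sides with M gives key = M ⊕ enc.
68 xor 89 = e1
65 xor e4 = 81
6c xor c0 = ac
6c xor 28 = 44
6f xor 61 = 0e
20 xor 68 = 48
65 xor bc = d9
72 xor 76 = 04
72 xor 06 = 74
6f xor 23 = 4c
72 xor e9 = 9b
20 xor 4b = 6b

11100001 10000001 10101100 01000100 00001110 01001000 11011001 00000100 01110100 01001100 10011011 01101011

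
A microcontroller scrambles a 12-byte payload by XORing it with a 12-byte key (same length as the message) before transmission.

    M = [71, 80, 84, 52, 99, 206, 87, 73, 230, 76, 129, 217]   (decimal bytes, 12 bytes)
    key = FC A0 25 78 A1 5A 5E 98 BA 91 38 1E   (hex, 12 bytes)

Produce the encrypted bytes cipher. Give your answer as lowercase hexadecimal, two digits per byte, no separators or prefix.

47 ⊕ fc = bb
50 ⊕ a0 = f0
54 ⊕ 25 = 71
34 ⊕ 78 = 4c
63 ⊕ a1 = c2
ce ⊕ 5a = 94
57 ⊕ 5e = 09
49 ⊕ 98 = d1
e6 ⊕ ba = 5c
4c ⊕ 91 = dd
81 ⊕ 38 = b9
d9 ⊕ 1e = c7

bbf0714cc29409d15cddb9c7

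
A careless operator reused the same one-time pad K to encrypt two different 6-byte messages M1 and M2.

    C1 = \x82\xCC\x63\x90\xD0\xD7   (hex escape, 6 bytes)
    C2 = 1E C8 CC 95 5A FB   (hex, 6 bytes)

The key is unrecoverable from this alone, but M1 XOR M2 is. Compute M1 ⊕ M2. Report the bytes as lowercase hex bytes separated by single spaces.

9c 04 af 05 8a 2c

C1 ⊕ C2 = (M1 ⊕ K) ⊕ (M2 ⊕ K) = M1 ⊕ M2 — the shared key cancels under XOR.
byte 0: 82 XOR 1e = 9c
byte 1: cc XOR c8 = 04
byte 2: 63 XOR cc = af
byte 3: 90 XOR 95 = 05
byte 4: d0 XOR 5a = 8a
byte 5: d7 XOR fb = 2c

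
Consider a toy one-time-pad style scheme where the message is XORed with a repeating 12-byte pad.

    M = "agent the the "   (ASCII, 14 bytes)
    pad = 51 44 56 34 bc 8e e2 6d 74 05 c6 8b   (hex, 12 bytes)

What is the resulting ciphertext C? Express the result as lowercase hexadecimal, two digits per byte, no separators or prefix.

The 12-byte key repeats, so the effective keystream is 51 44 56 34 bc 8e e2 6d 74 05 c6 8b 51 44.
byte 0:  97 XOR  81 =  48
byte 1: 103 XOR  68 =  35
byte 2: 101 XOR  86 =  51
byte 3: 110 XOR  52 =  90
byte 4: 116 XOR 188 = 200
byte 5:  32 XOR 142 = 174
byte 6: 116 XOR 226 = 150
byte 7: 104 XOR 109 =   5
byte 8: 101 XOR 116 =  17
byte 9:  32 XOR   5 =  37
byte 10: 116 XOR 198 = 178
byte 11: 104 XOR 139 = 227
byte 12: 101 XOR  81 =  52
byte 13:  32 XOR  68 = 100

3023335ac8ae96051125b2e33464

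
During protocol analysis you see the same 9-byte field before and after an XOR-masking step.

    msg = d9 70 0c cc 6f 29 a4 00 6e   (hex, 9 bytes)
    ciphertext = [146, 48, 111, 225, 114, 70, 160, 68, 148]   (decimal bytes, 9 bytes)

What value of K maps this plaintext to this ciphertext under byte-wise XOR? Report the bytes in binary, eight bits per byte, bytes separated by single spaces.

Since ciphertext = msg ⊕ K, XORing both sides with msg gives K = msg ⊕ ciphertext.
byte 0: d9 ^ 92 = 4b
byte 1: 70 ^ 30 = 40
byte 2: 0c ^ 6f = 63
byte 3: cc ^ e1 = 2d
byte 4: 6f ^ 72 = 1d
byte 5: 29 ^ 46 = 6f
byte 6: a4 ^ a0 = 04
byte 7: 00 ^ 44 = 44
byte 8: 6e ^ 94 = fa

01001011 01000000 01100011 00101101 00011101 01101111 00000100 01000100 11111010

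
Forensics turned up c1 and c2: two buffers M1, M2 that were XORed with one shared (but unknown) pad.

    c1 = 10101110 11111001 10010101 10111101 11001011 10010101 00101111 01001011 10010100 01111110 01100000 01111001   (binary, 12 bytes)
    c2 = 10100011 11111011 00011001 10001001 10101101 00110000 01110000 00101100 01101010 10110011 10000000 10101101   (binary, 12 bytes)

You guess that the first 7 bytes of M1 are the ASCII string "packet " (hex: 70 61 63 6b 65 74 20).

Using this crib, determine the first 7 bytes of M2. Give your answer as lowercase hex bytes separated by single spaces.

First, c1 ⊕ c2 = (M1 ⊕ K) ⊕ (M2 ⊕ K) = M1 ⊕ M2, so the key drops out. Then M2 = (M1 ⊕ M2) ⊕ M1 over the first 7 bytes.
byte 0: (ae ⊕ a3) ⊕ 70 = 0d ⊕ 70 = 7d
byte 1: (f9 ⊕ fb) ⊕ 61 = 02 ⊕ 61 = 63
byte 2: (95 ⊕ 19) ⊕ 63 = 8c ⊕ 63 = ef
byte 3: (bd ⊕ 89) ⊕ 6b = 34 ⊕ 6b = 5f
byte 4: (cb ⊕ ad) ⊕ 65 = 66 ⊕ 65 = 03
byte 5: (95 ⊕ 30) ⊕ 74 = a5 ⊕ 74 = d1
byte 6: (2f ⊕ 70) ⊕ 20 = 5f ⊕ 20 = 7f

7d 63 ef 5f 03 d1 7f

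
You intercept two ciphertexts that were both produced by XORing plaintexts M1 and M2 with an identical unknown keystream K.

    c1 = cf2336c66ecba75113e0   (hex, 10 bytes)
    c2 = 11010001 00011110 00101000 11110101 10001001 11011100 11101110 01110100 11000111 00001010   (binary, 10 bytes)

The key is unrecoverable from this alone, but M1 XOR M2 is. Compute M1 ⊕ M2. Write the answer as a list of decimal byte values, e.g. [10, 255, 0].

[30, 61, 30, 51, 231, 23, 73, 37, 212, 234]

c1 ⊕ c2 = (M1 ⊕ K) ⊕ (M2 ⊕ K) = M1 ⊕ M2 — the shared key cancels under XOR.
cf ⊕ d1 = 1e
23 ⊕ 1e = 3d
36 ⊕ 28 = 1e
c6 ⊕ f5 = 33
6e ⊕ 89 = e7
cb ⊕ dc = 17
a7 ⊕ ee = 49
51 ⊕ 74 = 25
13 ⊕ c7 = d4
e0 ⊕ 0a = ea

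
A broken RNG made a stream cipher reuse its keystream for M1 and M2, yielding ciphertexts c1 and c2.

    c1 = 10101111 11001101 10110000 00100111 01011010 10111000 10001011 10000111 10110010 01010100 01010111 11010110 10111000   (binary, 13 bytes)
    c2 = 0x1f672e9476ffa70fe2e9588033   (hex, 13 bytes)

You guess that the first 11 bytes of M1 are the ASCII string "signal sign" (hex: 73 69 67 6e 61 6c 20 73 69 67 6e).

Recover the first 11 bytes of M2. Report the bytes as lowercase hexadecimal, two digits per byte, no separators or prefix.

c3c3f9dd4d2b0cfb39da61

First, c1 ⊕ c2 = (M1 ⊕ K) ⊕ (M2 ⊕ K) = M1 ⊕ M2, so the key drops out. Then M2 = (M1 ⊕ M2) ⊕ M1 over the first 11 bytes.
byte 0: (af ^ 1f) ^ 73 = b0 ^ 73 = c3
byte 1: (cd ^ 67) ^ 69 = aa ^ 69 = c3
byte 2: (b0 ^ 2e) ^ 67 = 9e ^ 67 = f9
byte 3: (27 ^ 94) ^ 6e = b3 ^ 6e = dd
byte 4: (5a ^ 76) ^ 61 = 2c ^ 61 = 4d
byte 5: (b8 ^ ff) ^ 6c = 47 ^ 6c = 2b
byte 6: (8b ^ a7) ^ 20 = 2c ^ 20 = 0c
byte 7: (87 ^ 0f) ^ 73 = 88 ^ 73 = fb
byte 8: (b2 ^ e2) ^ 69 = 50 ^ 69 = 39
byte 9: (54 ^ e9) ^ 67 = bd ^ 67 = da
byte 10: (57 ^ 58) ^ 6e = 0f ^ 6e = 61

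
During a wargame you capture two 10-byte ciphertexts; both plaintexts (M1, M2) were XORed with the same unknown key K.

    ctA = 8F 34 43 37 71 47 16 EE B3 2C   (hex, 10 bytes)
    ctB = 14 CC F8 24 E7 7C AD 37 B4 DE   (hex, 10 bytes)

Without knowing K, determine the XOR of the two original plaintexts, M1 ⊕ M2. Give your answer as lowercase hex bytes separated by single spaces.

9b f8 bb 13 96 3b bb d9 07 f2

ctA ⊕ ctB = (M1 ⊕ K) ⊕ (M2 ⊕ K) = M1 ⊕ M2 — the shared key cancels under XOR.
8f XOR 14 = 9b
34 XOR cc = f8
43 XOR f8 = bb
37 XOR 24 = 13
71 XOR e7 = 96
47 XOR 7c = 3b
16 XOR ad = bb
ee XOR 37 = d9
b3 XOR b4 = 07
2c XOR de = f2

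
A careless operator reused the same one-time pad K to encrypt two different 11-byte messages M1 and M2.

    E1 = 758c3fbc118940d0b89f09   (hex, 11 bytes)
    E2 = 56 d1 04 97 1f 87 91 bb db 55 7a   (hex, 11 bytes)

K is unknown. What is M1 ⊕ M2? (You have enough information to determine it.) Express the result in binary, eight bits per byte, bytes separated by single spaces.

00100011 01011101 00111011 00101011 00001110 00001110 11010001 01101011 01100011 11001010 01110011

E1 ⊕ E2 = (M1 ⊕ K) ⊕ (M2 ⊕ K) = M1 ⊕ M2 — the shared key cancels under XOR.
75 ^ 56 = 23
8c ^ d1 = 5d
3f ^ 04 = 3b
bc ^ 97 = 2b
11 ^ 1f = 0e
89 ^ 87 = 0e
40 ^ 91 = d1
d0 ^ bb = 6b
b8 ^ db = 63
9f ^ 55 = ca
09 ^ 7a = 73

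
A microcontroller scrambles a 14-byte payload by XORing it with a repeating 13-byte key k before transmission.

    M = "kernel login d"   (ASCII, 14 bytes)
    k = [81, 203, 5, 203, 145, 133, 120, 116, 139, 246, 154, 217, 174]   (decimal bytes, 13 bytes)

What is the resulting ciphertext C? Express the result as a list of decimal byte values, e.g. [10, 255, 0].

The 13-byte key repeats, so the effective keystream is 51 cb 05 cb 91 85 78 74 8b f6 9a d9 ae 51.
byte 0: 6b XOR 51 = 3a
byte 1: 65 XOR cb = ae
byte 2: 72 XOR 05 = 77
byte 3: 6e XOR cb = a5
byte 4: 65 XOR 91 = f4
byte 5: 6c XOR 85 = e9
byte 6: 20 XOR 78 = 58
byte 7: 6c XOR 74 = 18
byte 8: 6f XOR 8b = e4
byte 9: 67 XOR f6 = 91
byte 10: 69 XOR 9a = f3
byte 11: 6e XOR d9 = b7
byte 12: 20 XOR ae = 8e
byte 13: 64 XOR 51 = 35

[58, 174, 119, 165, 244, 233, 88, 24, 228, 145, 243, 183, 142, 53]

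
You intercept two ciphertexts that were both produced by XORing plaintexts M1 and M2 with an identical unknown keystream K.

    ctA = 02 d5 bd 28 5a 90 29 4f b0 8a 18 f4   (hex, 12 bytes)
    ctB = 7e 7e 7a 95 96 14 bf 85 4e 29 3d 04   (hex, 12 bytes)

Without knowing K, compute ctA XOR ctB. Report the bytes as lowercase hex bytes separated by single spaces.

7c ab c7 bd cc 84 96 ca fe a3 25 f0

ctA ⊕ ctB = (M1 ⊕ K) ⊕ (M2 ⊕ K) = M1 ⊕ M2 — the shared key cancels under XOR.
byte 0: 02 ^ 7e = 7c
byte 1: d5 ^ 7e = ab
byte 2: bd ^ 7a = c7
byte 3: 28 ^ 95 = bd
byte 4: 5a ^ 96 = cc
byte 5: 90 ^ 14 = 84
byte 6: 29 ^ bf = 96
byte 7: 4f ^ 85 = ca
byte 8: b0 ^ 4e = fe
byte 9: 8a ^ 29 = a3
byte 10: 18 ^ 3d = 25
byte 11: f4 ^ 04 = f0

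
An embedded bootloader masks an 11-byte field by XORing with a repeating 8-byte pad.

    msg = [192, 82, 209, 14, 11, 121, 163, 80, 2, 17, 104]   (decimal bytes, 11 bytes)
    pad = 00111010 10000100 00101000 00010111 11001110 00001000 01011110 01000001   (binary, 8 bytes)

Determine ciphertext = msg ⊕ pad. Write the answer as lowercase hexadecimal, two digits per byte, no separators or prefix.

The 8-byte key repeats, so the effective keystream is 3a 84 28 17 ce 08 5e 41 3a 84 28.
byte 0: c0 ⊕ 3a = fa
byte 1: 52 ⊕ 84 = d6
byte 2: d1 ⊕ 28 = f9
byte 3: 0e ⊕ 17 = 19
byte 4: 0b ⊕ ce = c5
byte 5: 79 ⊕ 08 = 71
byte 6: a3 ⊕ 5e = fd
byte 7: 50 ⊕ 41 = 11
byte 8: 02 ⊕ 3a = 38
byte 9: 11 ⊕ 84 = 95
byte 10: 68 ⊕ 28 = 40

fad6f919c571fd11389540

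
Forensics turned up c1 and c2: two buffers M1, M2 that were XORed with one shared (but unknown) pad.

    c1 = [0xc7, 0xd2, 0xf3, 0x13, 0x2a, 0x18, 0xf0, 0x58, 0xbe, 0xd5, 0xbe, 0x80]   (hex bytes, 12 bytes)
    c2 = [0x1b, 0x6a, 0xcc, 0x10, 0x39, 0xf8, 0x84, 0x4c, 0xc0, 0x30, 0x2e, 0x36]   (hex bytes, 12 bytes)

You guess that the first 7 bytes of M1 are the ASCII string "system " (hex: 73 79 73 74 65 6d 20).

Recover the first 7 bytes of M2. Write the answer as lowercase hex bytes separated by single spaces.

af c1 4c 77 76 8d 54

First, c1 ⊕ c2 = (M1 ⊕ K) ⊕ (M2 ⊕ K) = M1 ⊕ M2, so the key drops out. Then M2 = (M1 ⊕ M2) ⊕ M1 over the first 7 bytes.
byte 0: (c7 xor 1b) xor 73 = dc xor 73 = af
byte 1: (d2 xor 6a) xor 79 = b8 xor 79 = c1
byte 2: (f3 xor cc) xor 73 = 3f xor 73 = 4c
byte 3: (13 xor 10) xor 74 = 03 xor 74 = 77
byte 4: (2a xor 39) xor 65 = 13 xor 65 = 76
byte 5: (18 xor f8) xor 6d = e0 xor 6d = 8d
byte 6: (f0 xor 84) xor 20 = 74 xor 20 = 54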